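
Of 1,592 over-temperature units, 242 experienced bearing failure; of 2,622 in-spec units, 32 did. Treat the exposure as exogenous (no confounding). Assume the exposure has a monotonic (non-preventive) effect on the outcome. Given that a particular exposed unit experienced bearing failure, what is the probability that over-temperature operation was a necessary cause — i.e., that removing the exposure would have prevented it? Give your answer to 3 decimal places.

PN ≈ 0.920

p₁ = P(outcome | exposed) = 242/1592 = 0.15201
p₀ = P(outcome | unexposed) = 32/2622 = 0.012204
Under exogeneity and monotonicity, PN = (p₁ − p₀) / p₁.
PN = (0.15201 − 0.012204) / 0.15201 = 0.13981 / 0.15201 ≈ 0.9197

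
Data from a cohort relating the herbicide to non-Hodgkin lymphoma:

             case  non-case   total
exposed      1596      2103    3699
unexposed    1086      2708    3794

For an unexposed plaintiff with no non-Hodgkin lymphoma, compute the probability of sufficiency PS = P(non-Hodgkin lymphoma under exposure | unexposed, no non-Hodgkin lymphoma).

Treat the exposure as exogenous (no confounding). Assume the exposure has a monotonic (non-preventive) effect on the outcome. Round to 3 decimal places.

p₁ = P(outcome | exposed) = 1596/3699 = 0.43147
p₀ = P(outcome | unexposed) = 1086/3794 = 0.28624
Under exogeneity and monotonicity, PS = (p₁ − p₀)/(1 − p₀).
PS = (0.43147 − 0.28624) / 0.71376 ≈ 0.2035

PS ≈ 0.203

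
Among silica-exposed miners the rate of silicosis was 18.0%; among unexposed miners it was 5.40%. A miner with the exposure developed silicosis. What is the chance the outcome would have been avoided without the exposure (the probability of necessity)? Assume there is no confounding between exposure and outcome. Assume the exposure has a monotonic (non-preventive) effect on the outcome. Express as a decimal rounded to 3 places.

p₁ = 0.18, p₀ = 0.054.
Under exogeneity and monotonicity, PN = (p₁ − p₀) / p₁.
PN = (0.18 − 0.054) / 0.18 = 0.126 / 0.18 ≈ 0.7000

PN ≈ 0.700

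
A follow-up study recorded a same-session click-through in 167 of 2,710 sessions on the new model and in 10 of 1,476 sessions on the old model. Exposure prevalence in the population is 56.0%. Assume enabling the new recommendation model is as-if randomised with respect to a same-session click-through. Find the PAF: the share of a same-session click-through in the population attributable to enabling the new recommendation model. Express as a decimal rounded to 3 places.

PAF ≈ 0.819

p₁ = P(outcome | exposed) = 167/2710 = 0.061624
p₀ = P(outcome | unexposed) = 10/1476 = 0.0067751
Overall risk P(Y=1) = π·p₁ + (1−π)·p₀ = 0.56×0.061624 + 0.44×0.0067751 = 0.03749.
Under exogeneity, PAF = [P(Y=1) − p₀] / P(Y=1).
PAF = (0.03749 − 0.0067751) / 0.03749 ≈ 0.8193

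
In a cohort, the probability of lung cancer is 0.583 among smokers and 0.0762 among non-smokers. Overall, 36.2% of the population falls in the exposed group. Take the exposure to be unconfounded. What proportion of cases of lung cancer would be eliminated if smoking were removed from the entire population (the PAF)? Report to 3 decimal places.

PAF ≈ 0.707

Let p₁ = 0.583, p₀ = 0.0762.
Overall risk P(Y=1) = π·p₁ + (1−π)·p₀ = 0.362×0.583 + 0.638×0.0762 = 0.25966.
Under exogeneity, PAF = [P(Y=1) − p₀] / P(Y=1).
PAF = (0.25966 − 0.0762) / 0.25966 ≈ 0.7065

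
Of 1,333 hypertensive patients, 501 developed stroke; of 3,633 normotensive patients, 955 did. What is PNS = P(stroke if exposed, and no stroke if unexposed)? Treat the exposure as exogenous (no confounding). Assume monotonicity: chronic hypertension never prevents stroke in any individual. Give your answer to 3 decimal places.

p₁ = P(outcome | exposed) = 501/1333 = 0.37584
p₀ = P(outcome | unexposed) = 955/3633 = 0.26287
Under exogeneity and monotonicity, PNS = p₁ − p₀.
PNS = 0.37584 − 0.26287 = 0.11298

PNS ≈ 0.113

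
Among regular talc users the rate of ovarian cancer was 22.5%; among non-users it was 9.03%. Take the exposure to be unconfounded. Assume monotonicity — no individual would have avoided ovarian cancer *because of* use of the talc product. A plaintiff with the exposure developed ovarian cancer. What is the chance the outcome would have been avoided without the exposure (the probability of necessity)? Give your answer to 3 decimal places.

PN ≈ 0.599

p₁ = 0.225, p₀ = 0.0903.
Under exogeneity and monotonicity, PN = (p₁ − p₀) / p₁.
PN = (0.225 − 0.0903) / 0.225 = 0.1347 / 0.225 ≈ 0.5987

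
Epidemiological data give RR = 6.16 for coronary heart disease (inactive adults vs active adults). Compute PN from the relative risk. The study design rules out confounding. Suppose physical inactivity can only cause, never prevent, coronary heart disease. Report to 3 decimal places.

PN ≈ 0.838

Under exogeneity and monotonicity, PN = (RR − 1) / RR = 1 − 1/RR.
PN = (6.16 − 1) / 6.16 = 5.16 / 6.16 ≈ 0.8377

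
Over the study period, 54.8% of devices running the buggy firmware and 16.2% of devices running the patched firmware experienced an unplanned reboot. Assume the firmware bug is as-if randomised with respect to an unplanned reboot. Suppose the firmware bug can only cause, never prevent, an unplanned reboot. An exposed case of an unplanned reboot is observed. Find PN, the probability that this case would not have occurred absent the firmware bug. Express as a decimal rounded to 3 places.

p₁ = 0.548, p₀ = 0.162.
Under exogeneity and monotonicity, PN = (p₁ − p₀) / p₁.
PN = (0.548 − 0.162) / 0.548 = 0.386 / 0.548 ≈ 0.7044

PN ≈ 0.704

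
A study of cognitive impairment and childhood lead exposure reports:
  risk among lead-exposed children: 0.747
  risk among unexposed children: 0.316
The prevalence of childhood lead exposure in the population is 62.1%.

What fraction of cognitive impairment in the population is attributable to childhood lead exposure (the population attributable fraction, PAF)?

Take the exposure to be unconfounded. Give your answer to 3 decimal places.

Let p₁ = 0.747, p₀ = 0.316.
Overall risk P(Y=1) = π·p₁ + (1−π)·p₀ = 0.621×0.747 + 0.379×0.316 = 0.58365.
Under exogeneity, PAF = [P(Y=1) − p₀] / P(Y=1).
PAF = (0.58365 − 0.316) / 0.58365 ≈ 0.4586

PAF ≈ 0.459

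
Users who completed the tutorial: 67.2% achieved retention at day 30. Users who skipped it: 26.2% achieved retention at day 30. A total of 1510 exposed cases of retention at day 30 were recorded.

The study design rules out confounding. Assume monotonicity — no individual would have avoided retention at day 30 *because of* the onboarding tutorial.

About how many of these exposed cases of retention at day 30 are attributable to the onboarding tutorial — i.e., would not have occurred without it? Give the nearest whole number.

about 921 cases

p₁ = 0.672, p₀ = 0.262.
PN = (p₁ − p₀)/p₁ = (0.672 − 0.262) / 0.672 ≈ 0.61012.
Attributable cases ≈ PN × (exposed cases) = 0.61012 × 1510 ≈ 921.28.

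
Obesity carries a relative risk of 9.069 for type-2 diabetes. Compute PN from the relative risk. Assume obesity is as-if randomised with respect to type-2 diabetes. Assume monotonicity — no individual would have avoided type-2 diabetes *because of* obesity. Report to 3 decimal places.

Under exogeneity and monotonicity, PN = (RR − 1) / RR = 1 − 1/RR.
PN = (9.069 − 1) / 9.069 = 8.069 / 9.069 ≈ 0.8897

PN ≈ 0.890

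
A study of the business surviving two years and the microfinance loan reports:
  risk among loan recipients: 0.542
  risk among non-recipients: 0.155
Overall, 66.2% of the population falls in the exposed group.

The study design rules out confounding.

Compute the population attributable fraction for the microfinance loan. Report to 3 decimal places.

PAF ≈ 0.623

Let p₁ = 0.542, p₀ = 0.155.
Overall risk P(Y=1) = π·p₁ + (1−π)·p₀ = 0.662×0.542 + 0.338×0.155 = 0.41119.
Under exogeneity, PAF = [P(Y=1) − p₀] / P(Y=1).
PAF = (0.41119 − 0.155) / 0.41119 ≈ 0.6230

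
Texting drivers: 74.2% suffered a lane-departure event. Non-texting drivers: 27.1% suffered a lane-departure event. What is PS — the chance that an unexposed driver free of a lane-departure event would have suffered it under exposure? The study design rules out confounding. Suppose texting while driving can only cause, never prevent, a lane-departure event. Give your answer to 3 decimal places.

PS ≈ 0.646

p₁ = 0.742, p₀ = 0.271.
Under exogeneity and monotonicity, PS = (p₁ − p₀) / (1 − p₀).
PS = (0.742 − 0.271) / (1 − 0.271) = 0.471 / 0.729 ≈ 0.6461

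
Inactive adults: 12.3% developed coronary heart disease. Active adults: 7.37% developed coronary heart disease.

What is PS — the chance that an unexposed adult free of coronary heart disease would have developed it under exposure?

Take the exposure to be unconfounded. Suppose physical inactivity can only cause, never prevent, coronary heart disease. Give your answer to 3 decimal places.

p₁ = 0.123, p₀ = 0.0737.
Under exogeneity and monotonicity, PS = (p₁ − p₀) / (1 − p₀).
PS = (0.123 − 0.0737) / (1 − 0.0737) = 0.0493 / 0.9263 ≈ 0.0532

PS ≈ 0.053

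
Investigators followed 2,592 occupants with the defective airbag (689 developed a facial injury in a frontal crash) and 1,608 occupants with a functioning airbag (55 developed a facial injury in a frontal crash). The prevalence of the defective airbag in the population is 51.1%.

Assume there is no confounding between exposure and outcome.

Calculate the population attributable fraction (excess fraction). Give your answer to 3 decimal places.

PAF ≈ 0.776

p₁ = P(outcome | exposed) = 689/2592 = 0.26582
p₀ = P(outcome | unexposed) = 55/1608 = 0.034204
Overall risk P(Y=1) = π·p₁ + (1−π)·p₀ = 0.511×0.26582 + 0.489×0.034204 = 0.15256.
Under exogeneity, PAF = [P(Y=1) − p₀] / P(Y=1).
PAF = (0.15256 − 0.034204) / 0.15256 ≈ 0.7758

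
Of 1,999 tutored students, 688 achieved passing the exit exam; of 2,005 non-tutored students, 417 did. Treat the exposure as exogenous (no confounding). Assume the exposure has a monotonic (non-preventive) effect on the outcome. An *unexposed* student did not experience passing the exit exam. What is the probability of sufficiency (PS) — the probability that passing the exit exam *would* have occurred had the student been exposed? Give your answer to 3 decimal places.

p₁ = P(outcome | exposed) = 688/1999 = 0.34417
p₀ = P(outcome | unexposed) = 417/2005 = 0.20798
Under exogeneity and monotonicity, PS = (p₁ − p₀) / (1 − p₀).
PS = (0.34417 − 0.20798) / (1 − 0.20798) = 0.13619 / 0.79202 ≈ 0.1720

PS ≈ 0.172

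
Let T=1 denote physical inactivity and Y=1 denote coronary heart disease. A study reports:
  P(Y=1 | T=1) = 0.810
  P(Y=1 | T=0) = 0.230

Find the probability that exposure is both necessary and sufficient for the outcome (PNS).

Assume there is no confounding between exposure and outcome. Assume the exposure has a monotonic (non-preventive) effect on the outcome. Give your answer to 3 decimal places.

PNS ≈ 0.580

Let p₁ = 0.81, p₀ = 0.23.
Under exogeneity and monotonicity, PNS = p₁ − p₀.
PNS = 0.81 − 0.23 = 0.58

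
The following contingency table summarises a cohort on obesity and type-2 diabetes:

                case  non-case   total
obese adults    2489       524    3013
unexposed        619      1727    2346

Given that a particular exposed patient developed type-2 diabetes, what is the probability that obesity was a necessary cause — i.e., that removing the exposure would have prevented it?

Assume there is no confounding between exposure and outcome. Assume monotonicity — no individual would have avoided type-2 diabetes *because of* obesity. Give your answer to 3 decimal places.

PN ≈ 0.681

p₁ = P(outcome | exposed) = 2489/3013 = 0.82609
p₀ = P(outcome | unexposed) = 619/2346 = 0.26385
Under exogeneity and monotonicity, PN = (p₁ − p₀) / p₁.
PN = (0.82609 − 0.26385) / 0.82609 = 0.56223 / 0.82609 ≈ 0.6806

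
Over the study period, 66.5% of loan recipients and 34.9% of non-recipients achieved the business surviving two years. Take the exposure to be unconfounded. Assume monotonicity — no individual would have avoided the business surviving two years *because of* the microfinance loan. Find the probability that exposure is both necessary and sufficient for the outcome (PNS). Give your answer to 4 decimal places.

PNS ≈ 0.3160

p₁ = 0.665, p₀ = 0.349.
Under exogeneity and monotonicity, PNS = p₁ − p₀.
PNS = 0.665 − 0.349 = 0.316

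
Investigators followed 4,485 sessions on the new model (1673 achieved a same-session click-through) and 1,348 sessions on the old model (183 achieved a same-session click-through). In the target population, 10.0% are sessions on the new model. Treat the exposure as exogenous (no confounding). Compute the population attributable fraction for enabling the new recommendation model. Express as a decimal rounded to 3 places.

PAF ≈ 0.149

p₁ = P(outcome | exposed) = 1673/4485 = 0.37302
p₀ = P(outcome | unexposed) = 183/1348 = 0.13576
Overall risk P(Y=1) = π·p₁ + (1−π)·p₀ = 0.1×0.37302 + 0.9×0.13576 = 0.15948.
Under exogeneity, PAF = [P(Y=1) − p₀] / P(Y=1).
PAF = (0.15948 − 0.13576) / 0.15948 ≈ 0.1488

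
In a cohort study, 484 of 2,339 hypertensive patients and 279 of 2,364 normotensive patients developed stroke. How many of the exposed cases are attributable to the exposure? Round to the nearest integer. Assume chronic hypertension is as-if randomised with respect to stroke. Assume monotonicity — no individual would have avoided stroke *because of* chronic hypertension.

about 208 cases

p₁ = P(outcome | exposed) = 484/2339 = 0.20693
p₀ = P(outcome | unexposed) = 279/2364 = 0.11802
PN = (p₁ − p₀)/p₁ = (0.20693 − 0.11802) / 0.20693 ≈ 0.42965.
Attributable cases ≈ PN × (exposed cases) = 0.42965 × 484 ≈ 207.95.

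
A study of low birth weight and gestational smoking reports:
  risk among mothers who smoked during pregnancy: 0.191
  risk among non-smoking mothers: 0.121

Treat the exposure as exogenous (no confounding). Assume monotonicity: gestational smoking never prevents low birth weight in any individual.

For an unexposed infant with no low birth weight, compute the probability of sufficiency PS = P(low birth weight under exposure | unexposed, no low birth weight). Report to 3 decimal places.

Let p₁ = 0.191, p₀ = 0.121.
Under exogeneity and monotonicity, PS = (p₁ − p₀) / (1 − p₀).
PS = (0.191 − 0.121) / (1 − 0.121) = 0.07 / 0.879 ≈ 0.0796

PS ≈ 0.080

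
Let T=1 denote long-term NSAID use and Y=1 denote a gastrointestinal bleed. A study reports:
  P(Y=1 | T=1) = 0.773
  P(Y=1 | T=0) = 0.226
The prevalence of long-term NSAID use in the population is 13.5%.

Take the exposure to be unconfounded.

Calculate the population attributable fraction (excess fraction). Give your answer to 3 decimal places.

PAF ≈ 0.246

Let p₁ = 0.773, p₀ = 0.226.
Overall risk P(Y=1) = π·p₁ + (1−π)·p₀ = 0.135×0.773 + 0.865×0.226 = 0.29985.
Under exogeneity, PAF = [P(Y=1) − p₀] / P(Y=1).
PAF = (0.29985 − 0.226) / 0.29985 ≈ 0.2463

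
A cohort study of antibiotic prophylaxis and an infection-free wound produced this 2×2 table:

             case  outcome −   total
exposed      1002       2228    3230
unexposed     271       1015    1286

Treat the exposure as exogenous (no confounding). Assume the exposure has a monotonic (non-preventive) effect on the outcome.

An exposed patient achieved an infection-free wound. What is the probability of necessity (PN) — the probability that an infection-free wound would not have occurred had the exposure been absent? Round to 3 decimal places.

PN ≈ 0.321

p₁ = P(outcome | exposed) = 1002/3230 = 0.31022
p₀ = P(outcome | unexposed) = 271/1286 = 0.21073
Under exogeneity and monotonicity, PN = (p₁ − p₀)/p₁.
PN = (0.31022 − 0.21073) / 0.31022 ≈ 0.3207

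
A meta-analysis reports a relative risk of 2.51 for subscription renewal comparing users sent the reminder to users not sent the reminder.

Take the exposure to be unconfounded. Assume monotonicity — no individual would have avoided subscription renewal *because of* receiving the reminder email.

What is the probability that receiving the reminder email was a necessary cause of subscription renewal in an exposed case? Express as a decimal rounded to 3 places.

PN ≈ 0.602

Under exogeneity and monotonicity, PN = (RR − 1) / RR = 1 − 1/RR.
PN = (2.51 − 1) / 2.51 = 1.51 / 2.51 ≈ 0.6016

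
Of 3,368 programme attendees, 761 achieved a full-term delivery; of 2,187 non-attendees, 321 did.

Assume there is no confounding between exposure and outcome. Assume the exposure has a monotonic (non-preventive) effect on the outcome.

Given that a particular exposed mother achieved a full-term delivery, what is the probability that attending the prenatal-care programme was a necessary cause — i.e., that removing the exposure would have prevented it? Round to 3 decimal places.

p₁ = P(outcome | exposed) = 761/3368 = 0.22595
p₀ = P(outcome | unexposed) = 321/2187 = 0.14678
Under exogeneity and monotonicity, PN = (p₁ − p₀) / p₁.
PN = (0.22595 − 0.14678) / 0.22595 = 0.079174 / 0.22595 ≈ 0.3504

PN ≈ 0.350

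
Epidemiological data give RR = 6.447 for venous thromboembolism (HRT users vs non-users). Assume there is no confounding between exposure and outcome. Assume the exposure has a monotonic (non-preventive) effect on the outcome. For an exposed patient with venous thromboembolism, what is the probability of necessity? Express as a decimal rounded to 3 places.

PN ≈ 0.845

Under exogeneity and monotonicity, PN = (RR − 1) / RR = 1 − 1/RR.
PN = (6.447 − 1) / 6.447 = 5.447 / 6.447 ≈ 0.8449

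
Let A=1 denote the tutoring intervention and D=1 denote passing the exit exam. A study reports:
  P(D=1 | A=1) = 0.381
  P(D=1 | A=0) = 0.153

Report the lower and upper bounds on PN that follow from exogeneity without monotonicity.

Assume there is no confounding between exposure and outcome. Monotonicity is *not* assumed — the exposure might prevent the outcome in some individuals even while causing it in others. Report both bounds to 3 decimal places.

Let p₁ = 0.381, p₀ = 0.153.
Under exogeneity alone the bounds on PN are max{0,(p₁−p₀)/p₁} ≤ PN ≤ min{1,(1−p₀)/p₁}.
  lower = (p₁ − p₀)/p₁ = 0.228 / 0.381 ≈ 0.5984
  upper = min{1, (1 − p₀)/p₁} = 0.847 / 0.381 ≈ 2.2231 → capped at 1

0.598 ≤ PN ≤ 1.000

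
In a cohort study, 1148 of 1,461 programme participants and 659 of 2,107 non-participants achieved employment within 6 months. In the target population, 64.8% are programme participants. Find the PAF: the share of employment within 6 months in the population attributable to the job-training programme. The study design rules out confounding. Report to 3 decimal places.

p₁ = P(outcome | exposed) = 1148/1461 = 0.78576
p₀ = P(outcome | unexposed) = 659/2107 = 0.31277
Overall risk P(Y=1) = π·p₁ + (1−π)·p₀ = 0.648×0.78576 + 0.352×0.31277 = 0.61927.
Under exogeneity, PAF = [P(Y=1) − p₀] / P(Y=1).
PAF = (0.61927 − 0.31277) / 0.61927 ≈ 0.4949

PAF ≈ 0.495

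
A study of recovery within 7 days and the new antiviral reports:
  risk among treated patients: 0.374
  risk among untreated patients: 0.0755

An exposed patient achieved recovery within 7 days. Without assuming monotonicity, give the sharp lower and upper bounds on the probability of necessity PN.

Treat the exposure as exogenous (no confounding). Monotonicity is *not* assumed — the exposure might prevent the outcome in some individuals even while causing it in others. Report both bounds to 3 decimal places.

Let p₁ = 0.374, p₀ = 0.0755.
Under exogeneity alone the bounds on PN are max{0,(p₁−p₀)/p₁} ≤ PN ≤ min{1,(1−p₀)/p₁}.
  lower = (p₁ − p₀)/p₁ = 0.2985 / 0.374 ≈ 0.7981
  upper = min{1, (1 − p₀)/p₁} = 0.9245 / 0.374 ≈ 2.4719 → capped at 1

0.798 ≤ PN ≤ 1.000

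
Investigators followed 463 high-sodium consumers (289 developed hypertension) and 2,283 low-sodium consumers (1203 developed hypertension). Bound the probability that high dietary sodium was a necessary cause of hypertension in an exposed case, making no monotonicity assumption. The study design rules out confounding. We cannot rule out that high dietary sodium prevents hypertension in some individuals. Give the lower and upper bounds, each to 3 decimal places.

0.156 ≤ PN ≤ 0.758

p₁ = P(outcome | exposed) = 289/463 = 0.62419
p₀ = P(outcome | unexposed) = 1203/2283 = 0.52694
Under exogeneity alone the bounds on PN are max{0,(p₁−p₀)/p₁} ≤ PN ≤ min{1,(1−p₀)/p₁}.
  lower = (p₁ − p₀)/p₁ = 0.097252 / 0.62419 ≈ 0.1558
  upper = min{1, (1 − p₀)/p₁} = 0.47306 / 0.62419 ≈ 0.7579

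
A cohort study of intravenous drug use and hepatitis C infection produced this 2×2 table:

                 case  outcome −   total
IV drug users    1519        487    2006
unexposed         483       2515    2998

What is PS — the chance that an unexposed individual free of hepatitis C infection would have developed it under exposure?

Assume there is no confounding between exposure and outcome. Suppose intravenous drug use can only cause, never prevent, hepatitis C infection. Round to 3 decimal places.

p₁ = P(outcome | exposed) = 1519/2006 = 0.75723
p₀ = P(outcome | unexposed) = 483/2998 = 0.16111
Under exogeneity and monotonicity, PS = (p₁ − p₀) / (1 − p₀).
PS = (0.75723 − 0.16111) / (1 − 0.16111) = 0.59612 / 0.83889 ≈ 0.7106

PS ≈ 0.711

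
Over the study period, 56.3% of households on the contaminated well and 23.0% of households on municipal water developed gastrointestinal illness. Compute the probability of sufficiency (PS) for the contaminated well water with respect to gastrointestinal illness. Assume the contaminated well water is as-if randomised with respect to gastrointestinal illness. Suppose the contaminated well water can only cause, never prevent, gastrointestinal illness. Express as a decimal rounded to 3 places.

p₁ = 0.563, p₀ = 0.23.
Under exogeneity and monotonicity, PS = (p₁ − p₀) / (1 − p₀).
PS = (0.563 − 0.23) / (1 − 0.23) = 0.333 / 0.77 ≈ 0.4325

PS ≈ 0.432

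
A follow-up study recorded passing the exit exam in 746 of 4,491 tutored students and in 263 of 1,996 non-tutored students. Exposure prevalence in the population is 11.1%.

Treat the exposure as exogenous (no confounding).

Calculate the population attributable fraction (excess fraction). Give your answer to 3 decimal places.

PAF ≈ 0.028

p₁ = P(outcome | exposed) = 746/4491 = 0.16611
p₀ = P(outcome | unexposed) = 263/1996 = 0.13176
Overall risk P(Y=1) = π·p₁ + (1−π)·p₀ = 0.111×0.16611 + 0.889×0.13176 = 0.13558.
Under exogeneity, PAF = [P(Y=1) − p₀] / P(Y=1).
PAF = (0.13558 − 0.13176) / 0.13558 ≈ 0.0281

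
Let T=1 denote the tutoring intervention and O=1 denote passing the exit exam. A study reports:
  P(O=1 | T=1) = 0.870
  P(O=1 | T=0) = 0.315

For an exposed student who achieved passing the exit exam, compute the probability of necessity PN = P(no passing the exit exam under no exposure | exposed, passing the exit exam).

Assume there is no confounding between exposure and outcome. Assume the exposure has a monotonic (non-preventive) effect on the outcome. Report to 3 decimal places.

Let p₁ = 0.87, p₀ = 0.315.
Under exogeneity and monotonicity, PN = (p₁ − p₀) / p₁.
PN = (0.87 − 0.315) / 0.87 = 0.555 / 0.87 ≈ 0.6379

PN ≈ 0.638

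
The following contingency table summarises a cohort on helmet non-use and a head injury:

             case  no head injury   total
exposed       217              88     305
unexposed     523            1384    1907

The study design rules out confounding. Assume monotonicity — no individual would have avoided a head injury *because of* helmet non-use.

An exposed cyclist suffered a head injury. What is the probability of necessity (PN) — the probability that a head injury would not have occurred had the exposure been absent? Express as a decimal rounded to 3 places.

p₁ = P(outcome | exposed) = 217/305 = 0.71148
p₀ = P(outcome | unexposed) = 523/1907 = 0.27425
Under exogeneity and monotonicity, PN = (p₁ − p₀)/p₁.
PN = (0.71148 − 0.27425) / 0.71148 ≈ 0.6145

PN ≈ 0.615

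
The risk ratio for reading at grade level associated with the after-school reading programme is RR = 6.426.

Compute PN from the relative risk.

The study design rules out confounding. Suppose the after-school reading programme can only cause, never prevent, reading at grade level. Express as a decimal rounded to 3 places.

PN ≈ 0.844

Under exogeneity and monotonicity, PN = (RR − 1) / RR = 1 − 1/RR.
PN = (6.426 − 1) / 6.426 = 5.426 / 6.426 ≈ 0.8444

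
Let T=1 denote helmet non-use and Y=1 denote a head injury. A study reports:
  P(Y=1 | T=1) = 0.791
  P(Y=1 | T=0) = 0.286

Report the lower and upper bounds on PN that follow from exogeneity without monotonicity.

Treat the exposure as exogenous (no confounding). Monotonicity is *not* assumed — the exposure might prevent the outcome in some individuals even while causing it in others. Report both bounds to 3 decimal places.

Let p₁ = 0.791, p₀ = 0.286.
Under exogeneity alone the bounds on PN are max{0,(p₁−p₀)/p₁} ≤ PN ≤ min{1,(1−p₀)/p₁}.
  lower = (p₁ − p₀)/p₁ = 0.505 / 0.791 ≈ 0.6384
  upper = min{1, (1 − p₀)/p₁} = 0.714 / 0.791 ≈ 0.9027

0.638 ≤ PN ≤ 0.903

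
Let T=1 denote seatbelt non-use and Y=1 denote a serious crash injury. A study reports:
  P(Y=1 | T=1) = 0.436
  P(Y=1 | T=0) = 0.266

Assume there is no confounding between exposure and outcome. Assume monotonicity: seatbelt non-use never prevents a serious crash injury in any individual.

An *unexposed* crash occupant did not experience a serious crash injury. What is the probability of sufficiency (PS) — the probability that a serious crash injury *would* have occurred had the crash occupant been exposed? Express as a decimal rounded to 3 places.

PS ≈ 0.232

Let p₁ = 0.436, p₀ = 0.266.
Under exogeneity and monotonicity, PS = (p₁ − p₀) / (1 − p₀).
PS = (0.436 − 0.266) / (1 − 0.266) = 0.17 / 0.734 ≈ 0.2316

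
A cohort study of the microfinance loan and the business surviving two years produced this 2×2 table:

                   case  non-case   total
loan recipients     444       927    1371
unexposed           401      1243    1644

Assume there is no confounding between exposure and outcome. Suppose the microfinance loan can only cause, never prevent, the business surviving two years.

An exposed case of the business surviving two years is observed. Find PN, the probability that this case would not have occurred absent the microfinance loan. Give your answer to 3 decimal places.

p₁ = P(outcome | exposed) = 444/1371 = 0.32385
p₀ = P(outcome | unexposed) = 401/1644 = 0.24392
Under exogeneity and monotonicity, PN = (p₁ − p₀)/p₁.
PN = (0.32385 − 0.24392) / 0.32385 ≈ 0.2468

PN ≈ 0.247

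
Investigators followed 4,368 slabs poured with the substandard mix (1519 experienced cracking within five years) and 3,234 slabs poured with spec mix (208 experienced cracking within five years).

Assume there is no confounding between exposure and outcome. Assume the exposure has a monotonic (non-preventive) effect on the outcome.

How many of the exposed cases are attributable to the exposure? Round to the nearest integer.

about 1238 cases

p₁ = P(outcome | exposed) = 1519/4368 = 0.34776
p₀ = P(outcome | unexposed) = 208/3234 = 0.064317
PN = (p₁ − p₀)/p₁ = (0.34776 − 0.064317) / 0.34776 ≈ 0.81505.
Attributable cases ≈ PN × (exposed cases) = 0.81505 × 1519 ≈ 1238.06.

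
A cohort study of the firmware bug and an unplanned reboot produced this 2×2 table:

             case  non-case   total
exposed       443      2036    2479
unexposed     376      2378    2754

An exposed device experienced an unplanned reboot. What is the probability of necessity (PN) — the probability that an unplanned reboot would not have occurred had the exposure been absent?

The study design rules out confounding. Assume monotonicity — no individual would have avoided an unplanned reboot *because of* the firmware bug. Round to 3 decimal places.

p₁ = P(outcome | exposed) = 443/2479 = 0.1787
p₀ = P(outcome | unexposed) = 376/2754 = 0.13653
Under exogeneity and monotonicity, PN = (p₁ − p₀)/p₁.
PN = (0.1787 − 0.13653) / 0.1787 ≈ 0.2360

PN ≈ 0.236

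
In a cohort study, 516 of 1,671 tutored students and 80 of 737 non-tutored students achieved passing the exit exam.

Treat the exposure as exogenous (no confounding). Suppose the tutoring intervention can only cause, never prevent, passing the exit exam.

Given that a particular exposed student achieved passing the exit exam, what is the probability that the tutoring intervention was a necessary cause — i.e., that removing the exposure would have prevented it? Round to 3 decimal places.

p₁ = P(outcome | exposed) = 516/1671 = 0.3088
p₀ = P(outcome | unexposed) = 80/737 = 0.10855
Under exogeneity and monotonicity, PN = (p₁ − p₀) / p₁.
PN = (0.3088 − 0.10855) / 0.3088 = 0.20025 / 0.3088 ≈ 0.6485

PN ≈ 0.648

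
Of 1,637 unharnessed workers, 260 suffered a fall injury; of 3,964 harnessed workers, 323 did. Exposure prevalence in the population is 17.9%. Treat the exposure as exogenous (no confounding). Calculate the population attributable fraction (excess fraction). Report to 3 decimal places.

PAF ≈ 0.145

p₁ = P(outcome | exposed) = 260/1637 = 0.15883
p₀ = P(outcome | unexposed) = 323/3964 = 0.081483
Overall risk P(Y=1) = π·p₁ + (1−π)·p₀ = 0.179×0.15883 + 0.821×0.081483 = 0.095328.
Under exogeneity, PAF = [P(Y=1) − p₀] / P(Y=1).
PAF = (0.095328 − 0.081483) / 0.095328 ≈ 0.1452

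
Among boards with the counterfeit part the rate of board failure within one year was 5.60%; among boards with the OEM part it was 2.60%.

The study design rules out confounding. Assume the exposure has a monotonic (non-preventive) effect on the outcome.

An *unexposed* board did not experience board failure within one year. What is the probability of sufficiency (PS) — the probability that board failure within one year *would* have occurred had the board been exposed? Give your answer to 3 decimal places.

p₁ = 0.056, p₀ = 0.026.
Under exogeneity and monotonicity, PS = (p₁ − p₀) / (1 − p₀).
PS = (0.056 − 0.026) / (1 − 0.026) = 0.03 / 0.974 ≈ 0.0308

PS ≈ 0.031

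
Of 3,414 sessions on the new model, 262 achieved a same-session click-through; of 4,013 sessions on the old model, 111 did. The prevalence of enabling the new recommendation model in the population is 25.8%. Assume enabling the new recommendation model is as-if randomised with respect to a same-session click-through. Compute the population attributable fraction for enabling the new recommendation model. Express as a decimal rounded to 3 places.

PAF ≈ 0.314

p₁ = P(outcome | exposed) = 262/3414 = 0.076743
p₀ = P(outcome | unexposed) = 111/4013 = 0.02766
Overall risk P(Y=1) = π·p₁ + (1−π)·p₀ = 0.258×0.076743 + 0.742×0.02766 = 0.040323.
Under exogeneity, PAF = [P(Y=1) − p₀] / P(Y=1).
PAF = (0.040323 − 0.02766) / 0.040323 ≈ 0.3140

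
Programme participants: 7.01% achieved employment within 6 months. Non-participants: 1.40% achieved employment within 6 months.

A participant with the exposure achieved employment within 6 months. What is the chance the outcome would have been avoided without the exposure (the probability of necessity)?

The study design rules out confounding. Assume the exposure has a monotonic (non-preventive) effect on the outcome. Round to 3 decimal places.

p₁ = 0.0701, p₀ = 0.014.
Under exogeneity and monotonicity, PN = (p₁ − p₀) / p₁.
PN = (0.0701 − 0.014) / 0.0701 = 0.0561 / 0.0701 ≈ 0.8003

PN ≈ 0.800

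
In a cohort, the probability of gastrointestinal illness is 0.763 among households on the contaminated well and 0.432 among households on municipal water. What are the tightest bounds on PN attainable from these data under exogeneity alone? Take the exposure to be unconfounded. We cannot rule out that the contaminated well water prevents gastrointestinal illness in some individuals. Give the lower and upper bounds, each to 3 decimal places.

Let p₁ = 0.763, p₀ = 0.432.
Under exogeneity alone the bounds on PN are max{0,(p₁−p₀)/p₁} ≤ PN ≤ min{1,(1−p₀)/p₁}.
  lower = (p₁ − p₀)/p₁ = 0.331 / 0.763 ≈ 0.4338
  upper = min{1, (1 − p₀)/p₁} = 0.568 / 0.763 ≈ 0.7444

0.434 ≤ PN ≤ 0.744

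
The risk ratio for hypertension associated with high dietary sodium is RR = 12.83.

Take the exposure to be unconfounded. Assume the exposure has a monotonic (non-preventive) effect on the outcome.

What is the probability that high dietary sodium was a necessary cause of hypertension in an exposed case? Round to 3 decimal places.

PN ≈ 0.922

Under exogeneity and monotonicity, PN = (RR − 1) / RR = 1 − 1/RR.
PN = (12.83 − 1) / 12.83 = 11.83 / 12.83 ≈ 0.9221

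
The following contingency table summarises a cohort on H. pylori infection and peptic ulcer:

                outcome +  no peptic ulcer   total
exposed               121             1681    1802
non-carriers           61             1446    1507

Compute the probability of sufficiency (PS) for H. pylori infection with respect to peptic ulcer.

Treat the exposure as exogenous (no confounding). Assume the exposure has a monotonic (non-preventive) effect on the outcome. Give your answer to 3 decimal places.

PS ≈ 0.028

p₁ = P(outcome | exposed) = 121/1802 = 0.067148
p₀ = P(outcome | unexposed) = 61/1507 = 0.040478
Under exogeneity and monotonicity, PS = (p₁ − p₀) / (1 − p₀).
PS = (0.067148 − 0.040478) / (1 − 0.040478) = 0.02667 / 0.95952 ≈ 0.0278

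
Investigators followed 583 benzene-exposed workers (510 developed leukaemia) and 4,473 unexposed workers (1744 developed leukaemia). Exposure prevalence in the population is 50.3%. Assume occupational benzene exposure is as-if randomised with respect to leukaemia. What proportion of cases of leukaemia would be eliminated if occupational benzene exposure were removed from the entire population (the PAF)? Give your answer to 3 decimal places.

PAF ≈ 0.385

p₁ = P(outcome | exposed) = 510/583 = 0.87479
p₀ = P(outcome | unexposed) = 1744/4473 = 0.38989
Overall risk P(Y=1) = π·p₁ + (1−π)·p₀ = 0.503×0.87479 + 0.497×0.38989 = 0.63379.
Under exogeneity, PAF = [P(Y=1) − p₀] / P(Y=1).
PAF = (0.63379 − 0.38989) / 0.63379 ≈ 0.3848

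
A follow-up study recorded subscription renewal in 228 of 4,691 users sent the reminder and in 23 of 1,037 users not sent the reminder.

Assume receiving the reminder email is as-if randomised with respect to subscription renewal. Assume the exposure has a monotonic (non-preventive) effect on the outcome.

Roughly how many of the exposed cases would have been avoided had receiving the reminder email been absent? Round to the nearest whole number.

p₁ = P(outcome | exposed) = 228/4691 = 0.048604
p₀ = P(outcome | unexposed) = 23/1037 = 0.022179
PN = (p₁ − p₀)/p₁ = (0.048604 − 0.022179) / 0.048604 ≈ 0.54367.
Attributable cases ≈ PN × (exposed cases) = 0.54367 × 228 ≈ 123.96.

about 124 cases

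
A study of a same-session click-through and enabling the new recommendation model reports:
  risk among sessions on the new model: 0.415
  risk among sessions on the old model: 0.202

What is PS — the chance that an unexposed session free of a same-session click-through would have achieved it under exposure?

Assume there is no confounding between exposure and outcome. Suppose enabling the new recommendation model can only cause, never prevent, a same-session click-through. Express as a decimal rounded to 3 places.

PS ≈ 0.267

Let p₁ = 0.415, p₀ = 0.202.
Under exogeneity and monotonicity, PS = (p₁ − p₀) / (1 − p₀).
PS = (0.415 − 0.202) / (1 − 0.202) = 0.213 / 0.798 ≈ 0.2669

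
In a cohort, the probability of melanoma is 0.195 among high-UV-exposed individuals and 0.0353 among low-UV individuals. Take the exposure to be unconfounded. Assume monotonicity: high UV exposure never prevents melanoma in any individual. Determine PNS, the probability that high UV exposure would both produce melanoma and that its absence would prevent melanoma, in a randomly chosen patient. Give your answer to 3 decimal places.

PNS ≈ 0.160

Let p₁ = 0.195, p₀ = 0.0353.
Under exogeneity and monotonicity, PNS = p₁ − p₀.
PNS = 0.195 − 0.0353 = 0.1597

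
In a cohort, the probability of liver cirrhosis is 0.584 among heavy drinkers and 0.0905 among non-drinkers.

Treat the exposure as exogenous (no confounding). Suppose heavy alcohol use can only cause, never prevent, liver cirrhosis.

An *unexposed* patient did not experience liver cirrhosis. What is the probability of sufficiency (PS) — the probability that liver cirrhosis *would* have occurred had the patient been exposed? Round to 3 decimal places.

PS ≈ 0.543

Let p₁ = 0.584, p₀ = 0.0905.
Under exogeneity and monotonicity, PS = (p₁ − p₀) / (1 − p₀).
PS = (0.584 − 0.0905) / (1 − 0.0905) = 0.4935 / 0.9095 ≈ 0.5426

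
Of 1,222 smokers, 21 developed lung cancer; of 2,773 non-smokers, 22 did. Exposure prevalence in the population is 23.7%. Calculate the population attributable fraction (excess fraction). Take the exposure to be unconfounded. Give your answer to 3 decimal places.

p₁ = P(outcome | exposed) = 21/1222 = 0.017185
p₀ = P(outcome | unexposed) = 22/2773 = 0.0079336
Overall risk P(Y=1) = π·p₁ + (1−π)·p₀ = 0.237×0.017185 + 0.763×0.0079336 = 0.010126.
Under exogeneity, PAF = [P(Y=1) − p₀] / P(Y=1).
PAF = (0.010126 − 0.0079336) / 0.010126 ≈ 0.2165

PAF ≈ 0.217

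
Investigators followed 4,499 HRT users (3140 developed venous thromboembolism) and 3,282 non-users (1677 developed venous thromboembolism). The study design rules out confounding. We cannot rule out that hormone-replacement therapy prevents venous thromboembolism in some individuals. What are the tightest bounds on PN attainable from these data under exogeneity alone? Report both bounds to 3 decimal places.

0.268 ≤ PN ≤ 0.701

p₁ = P(outcome | exposed) = 3140/4499 = 0.69793
p₀ = P(outcome | unexposed) = 1677/3282 = 0.51097
Under exogeneity alone the bounds on PN are max{0,(p₁−p₀)/p₁} ≤ PN ≤ min{1,(1−p₀)/p₁}.
  lower = (p₁ − p₀)/p₁ = 0.18696 / 0.69793 ≈ 0.2679
  upper = min{1, (1 − p₀)/p₁} = 0.48903 / 0.69793 ≈ 0.7007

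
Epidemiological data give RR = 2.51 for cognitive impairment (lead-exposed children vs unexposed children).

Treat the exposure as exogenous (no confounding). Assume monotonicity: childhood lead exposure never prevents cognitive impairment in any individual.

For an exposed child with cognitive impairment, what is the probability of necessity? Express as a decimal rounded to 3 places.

Under exogeneity and monotonicity, PN = (RR − 1) / RR = 1 − 1/RR.
PN = (2.51 − 1) / 2.51 = 1.51 / 2.51 ≈ 0.6016

PN ≈ 0.602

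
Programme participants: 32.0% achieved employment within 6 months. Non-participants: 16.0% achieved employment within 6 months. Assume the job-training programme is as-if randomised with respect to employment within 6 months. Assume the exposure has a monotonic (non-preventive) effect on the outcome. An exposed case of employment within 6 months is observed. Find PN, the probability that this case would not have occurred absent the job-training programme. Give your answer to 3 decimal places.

p₁ = 0.32, p₀ = 0.16.
Under exogeneity and monotonicity, PN = (p₁ − p₀) / p₁.
PN = (0.32 − 0.16) / 0.32 = 0.16 / 0.32 ≈ 0.5000

PN ≈ 0.500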